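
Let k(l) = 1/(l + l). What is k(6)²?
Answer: 1/144 ≈ 0.0069444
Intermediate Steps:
k(l) = 1/(2*l)
k(6)² = ((½)/6)² = ((½)*(⅙))² = (1/12)² = 1/144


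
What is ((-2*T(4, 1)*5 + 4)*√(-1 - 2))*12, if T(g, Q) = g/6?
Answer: -32*I*√3 ≈ -55.426*I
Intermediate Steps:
T(g, Q) = g/6 (T(g, Q) = g*(⅙) = g/6)
((-2*T(4, 1)*5 + 4)*√(-1 - 2))*12 = ((-4/3*5 + 4)*√(-1 - 2))*12 = ((-2*⅔*5 + 4)*√(-3))*12 = ((-4/3*5 + 4)*(I*√3))*12 = ((-20/3 + 4)*(I*√3))*12 = -8*I*√3/3*12 = -32*I*√3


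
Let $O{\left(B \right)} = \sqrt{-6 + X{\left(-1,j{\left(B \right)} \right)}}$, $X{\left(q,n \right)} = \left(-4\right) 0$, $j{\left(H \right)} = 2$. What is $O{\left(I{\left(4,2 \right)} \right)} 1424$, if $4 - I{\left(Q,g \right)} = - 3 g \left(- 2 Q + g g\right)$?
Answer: $1424 i \sqrt{6} \approx 3488.1 i$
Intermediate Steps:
$I{\left(Q,g \right)} = 4 + 3 g \left(g^{2} - 2 Q\right)$ ($I{\left(Q,g \right)} = 4 - - 3 g \left(- 2 Q + g g\right) = 4 - - 3 g \left(- 2 Q + g^{2}\right) = 4 - - 3 g \left(g^{2} - 2 Q\right) = 4 + 3 g \left(g^{2} - 2 Q\right)$)
$X{\left(q,n \right)} = 0$
$O{\left(B \right)} = i \sqrt{6}$ ($O{\left(B \right)} = \sqrt{-6 + 0} = \sqrt{-6} = i \sqrt{6}$)
$O{\left(I{\left(4,2 \right)} \right)} 1424 = i \sqrt{6} \cdot 1424 = 1424 i \sqrt{6}$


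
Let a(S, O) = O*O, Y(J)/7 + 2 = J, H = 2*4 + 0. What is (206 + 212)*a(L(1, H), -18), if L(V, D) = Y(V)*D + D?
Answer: 135432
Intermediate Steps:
H = 8 (H = 8 + 0 = 8)
Y(J) = -14 + 7*J
L(V, D) = D + D*(-14 + 7*V) (L(V, D) = (-14 + 7*V)*D + D = D*(-14 + 7*V) + D = D + D*(-14 + 7*V))
a(S, O) = O²
(206 + 212)*a(L(1, H), -18) = (206 + 212)*(-18)² = 418*324 = 135432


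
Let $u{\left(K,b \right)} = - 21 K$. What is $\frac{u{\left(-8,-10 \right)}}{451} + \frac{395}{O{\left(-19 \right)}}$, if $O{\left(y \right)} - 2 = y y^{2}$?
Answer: $\frac{973831}{3092507} \approx 0.3149$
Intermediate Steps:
$O{\left(y \right)} = 2 + y^{3}$ ($O{\left(y \right)} = 2 + y y^{2} = 2 + y^{3}$)
$\frac{u{\left(-8,-10 \right)}}{451} + \frac{395}{O{\left(-19 \right)}} = \frac{\left(-21\right) \left(-8\right)}{451} + \frac{395}{2 + \left(-19\right)^{3}} = 168 \cdot \frac{1}{451} + \frac{395}{2 - 6859} = \frac{168}{451} + \frac{395}{-6857} = \frac{168}{451} + 395 \left(- \frac{1}{6857}\right) = \frac{168}{451} - \frac{395}{6857} = \frac{973831}{3092507}$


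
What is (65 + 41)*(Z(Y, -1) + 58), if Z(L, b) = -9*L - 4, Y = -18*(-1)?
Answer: -11448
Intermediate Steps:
Y = 18
Z(L, b) = -4 - 9*L
(65 + 41)*(Z(Y, -1) + 58) = (65 + 41)*((-4 - 9*18) + 58) = 106*((-4 - 162) + 58) = 106*(-166 + 58) = 106*(-108) = -11448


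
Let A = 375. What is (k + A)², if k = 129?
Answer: 254016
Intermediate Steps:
(k + A)² = (129 + 375)² = 504² = 254016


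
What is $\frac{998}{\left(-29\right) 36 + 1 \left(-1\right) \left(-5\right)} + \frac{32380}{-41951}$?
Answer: $- \frac{75509918}{43587089} \approx -1.7324$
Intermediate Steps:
$\frac{998}{\left(-29\right) 36 + 1 \left(-1\right) \left(-5\right)} + \frac{32380}{-41951} = \frac{998}{-1044 - -5} + 32380 \left(- \frac{1}{41951}\right) = \frac{998}{-1044 + 5} - \frac{32380}{41951} = \frac{998}{-1039} - \frac{32380}{41951} = 998 \left(- \frac{1}{1039}\right) - \frac{32380}{41951} = - \frac{998}{1039} - \frac{32380}{41951} = - \frac{75509918}{43587089}$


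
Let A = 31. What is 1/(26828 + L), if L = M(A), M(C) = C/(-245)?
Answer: 245/6572829 ≈ 3.7275e-5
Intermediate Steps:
M(C) = -C/245 (M(C) = C*(-1/245) = -C/245)
L = -31/245 (L = -1/245*31 = -31/245 ≈ -0.12653)
1/(26828 + L) = 1/(26828 - 31/245) = 1/(6572829/245) = 245/6572829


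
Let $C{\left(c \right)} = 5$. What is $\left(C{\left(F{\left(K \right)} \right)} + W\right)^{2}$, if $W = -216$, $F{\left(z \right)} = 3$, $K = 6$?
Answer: $44521$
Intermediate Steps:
$\left(C{\left(F{\left(K \right)} \right)} + W\right)^{2} = \left(5 - 216\right)^{2} = \left(-211\right)^{2} = 44521$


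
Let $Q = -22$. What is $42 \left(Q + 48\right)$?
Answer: $1092$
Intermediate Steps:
$42 \left(Q + 48\right) = 42 \left(-22 + 48\right) = 42 \cdot 26 = 1092$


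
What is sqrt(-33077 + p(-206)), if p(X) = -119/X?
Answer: I*sqrt(1403631058)/206 ≈ 181.87*I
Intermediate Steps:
sqrt(-33077 + p(-206)) = sqrt(-33077 - 119/(-206)) = sqrt(-33077 - 119*(-1/206)) = sqrt(-33077 + 119/206) = sqrt(-6813743/206) = I*sqrt(1403631058)/206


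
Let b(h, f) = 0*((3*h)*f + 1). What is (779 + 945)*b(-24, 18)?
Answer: 0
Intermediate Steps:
b(h, f) = 0 (b(h, f) = 0*(3*f*h + 1) = 0*(1 + 3*f*h) = 0)
(779 + 945)*b(-24, 18) = (779 + 945)*0 = 1724*0 = 0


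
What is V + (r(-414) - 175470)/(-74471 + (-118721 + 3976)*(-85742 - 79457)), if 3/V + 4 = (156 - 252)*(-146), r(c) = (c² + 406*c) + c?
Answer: 850765242/4150110237397 ≈ 0.00020500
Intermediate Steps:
r(c) = c² + 407*c
V = 3/14012 (V = 3/(-4 + (156 - 252)*(-146)) = 3/(-4 - 96*(-146)) = 3/(-4 + 14016) = 3/14012 ≈ 0.00021410)
V + (r(-414) - 175470)/(-74471 + (-118721 + 3976)*(-85742 - 79457)) = 3/14012 + (-414*(407 - 414) - 175470)/(-74471 + (-118721 + 3976)*(-85742 - 79457)) = 3/14012 + (-414*(-7) - 175470)/(-74471 - 114745*(-165199)) = 3/14012 + (2898 - 175470)/(-74471 + 18955759255) = 3/14012 - 172572/18955684784 = 3/14012 - 172572*1/18955684784 = 3/14012 - 43143/4738921196 = 850765242/4150110237397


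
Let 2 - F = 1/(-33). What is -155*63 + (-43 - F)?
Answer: -323731/33 ≈ -9810.0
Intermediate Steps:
F = 67/33 (F = 2 - 1/(-33) = 2 - 1*(-1/33) = 2 + 1/33 = 67/33 ≈ 2.0303)
-155*63 + (-43 - F) = -155*63 + (-43 - 1*67/33) = -9765 + (-43 - 67/33) = -9765 - 1486/33 = -323731/33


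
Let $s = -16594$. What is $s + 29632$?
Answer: $13038$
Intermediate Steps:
$s + 29632 = -16594 + 29632 = 13038$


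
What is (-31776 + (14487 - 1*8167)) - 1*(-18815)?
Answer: -6641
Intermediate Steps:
(-31776 + (14487 - 1*8167)) - 1*(-18815) = (-31776 + (14487 - 8167)) + 18815 = (-31776 + 6320) + 18815 = -25456 + 18815 = -6641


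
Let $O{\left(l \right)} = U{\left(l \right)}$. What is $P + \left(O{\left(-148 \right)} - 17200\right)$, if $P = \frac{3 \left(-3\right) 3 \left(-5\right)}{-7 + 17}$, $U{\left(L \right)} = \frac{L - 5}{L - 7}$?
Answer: $- \frac{5327509}{310} \approx -17186.0$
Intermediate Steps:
$U{\left(L \right)} = \frac{-5 + L}{-7 + L}$
$O{\left(l \right)} = \frac{-5 + l}{-7 + l}$
$P = \frac{27}{2}$ ($P = \frac{3 \left(\left(-9\right) \left(-5\right)\right)}{10} = 3 \cdot 45 \cdot \frac{1}{10} = 135 \cdot \frac{1}{10} = \frac{27}{2} \approx 13.5$)
$P + \left(O{\left(-148 \right)} - 17200\right) = \frac{27}{2} - \left(17200 - \frac{-5 - 148}{-7 - 148}\right) = \frac{27}{2} - \left(17200 - \frac{1}{-155} \left(-153\right)\right) = \frac{27}{2} - \frac{2665847}{155} = - \frac{5327509}{310}$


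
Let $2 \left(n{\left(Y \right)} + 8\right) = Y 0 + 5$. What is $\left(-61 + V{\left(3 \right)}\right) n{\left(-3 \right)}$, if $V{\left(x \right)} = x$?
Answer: $319$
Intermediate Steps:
$n{\left(Y \right)} = - \frac{11}{2}$ ($n{\left(Y \right)} = -8 + \frac{Y 0 + 5}{2} = -8 + \frac{0 + 5}{2} = -8 + \frac{1}{2} \cdot 5 = -8 + \frac{5}{2} = - \frac{11}{2}$)
$\left(-61 + V{\left(3 \right)}\right) n{\left(-3 \right)} = \left(-61 + 3\right) \left(- \frac{11}{2}\right) = \left(-58\right) \left(- \frac{11}{2}\right) = 319$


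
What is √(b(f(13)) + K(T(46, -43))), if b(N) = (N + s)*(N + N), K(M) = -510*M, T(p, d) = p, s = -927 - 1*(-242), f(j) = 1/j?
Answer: 2*I*√995637/13 ≈ 153.51*I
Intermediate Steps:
s = -685 (s = -927 + 242 = -685)
b(N) = 2*N*(-685 + N) (b(N) = (N - 685)*(N + N) = (-685 + N)*(2*N) = 2*N*(-685 + N))
√(b(f(13)) + K(T(46, -43))) = √(2*(-685 + 1/13)/13 - 510*46) = √(2*(1/13)*(-685 + 1/13) - 23460) = √(2*(1/13)*(-8904/13) - 23460) = √(-17808/169 - 23460) = √(-3982548/169) = 2*I*√995637/13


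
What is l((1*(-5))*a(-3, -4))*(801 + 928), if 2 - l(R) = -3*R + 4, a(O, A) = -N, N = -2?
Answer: -55328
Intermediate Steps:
a(O, A) = 2 (a(O, A) = -1*(-2) = 2)
l(R) = -2 + 3*R (l(R) = 2 - (-3*R + 4) = 2 - (4 - 3*R) = 2 + (-4 + 3*R) = -2 + 3*R)
l((1*(-5))*a(-3, -4))*(801 + 928) = (-2 + 3*((1*(-5))*2))*(801 + 928) = (-2 + 3*(-5*2))*1729 = (-2 + 3*(-10))*1729 = (-2 - 30)*1729 = -32*1729 = -55328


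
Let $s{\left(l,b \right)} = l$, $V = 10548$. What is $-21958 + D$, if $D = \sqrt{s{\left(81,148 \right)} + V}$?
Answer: $-21958 + 3 \sqrt{1181} \approx -21855.0$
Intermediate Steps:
$D = 3 \sqrt{1181}$ ($D = \sqrt{81 + 10548} = \sqrt{10629} = 3 \sqrt{1181} \approx 103.1$)
$-21958 + D = -21958 + 3 \sqrt{1181}$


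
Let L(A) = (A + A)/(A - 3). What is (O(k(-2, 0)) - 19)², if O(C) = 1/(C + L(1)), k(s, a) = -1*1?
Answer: 1521/4 ≈ 380.25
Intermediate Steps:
k(s, a) = -1
L(A) = 2*A/(-3 + A) (L(A) = (2*A)/(-3 + A) = 2*A/(-3 + A))
O(C) = 1/(-1 + C) (O(C) = 1/(C + 2*1/(-3 + 1)) = 1/(C + 2*1/(-2)) = 1/(C + 2*1*(-½)) = 1/(C - 1) = 1/(-1 + C))
(O(k(-2, 0)) - 19)² = (1/(-1 - 1) - 19)² = (1/(-2) - 19)² = (-½ - 19)² = (-39/2)² = 1521/4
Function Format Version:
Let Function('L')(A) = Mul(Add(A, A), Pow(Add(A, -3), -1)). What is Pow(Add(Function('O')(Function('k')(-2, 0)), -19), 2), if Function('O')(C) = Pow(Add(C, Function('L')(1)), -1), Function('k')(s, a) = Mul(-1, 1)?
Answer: Rational(1521, 4) ≈ 380.25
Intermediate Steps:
Function('k')(s, a) = -1
Function('L')(A) = Mul(2, A, Pow(Add(-3, A), -1)) (Function('L')(A) = Mul(Mul(2, A), Pow(Add(-3, A), -1)) = Mul(2, A, Pow(Add(-3, A), -1)))
Function('O')(C) = Pow(Add(-1, C), -1) (Function('O')(C) = Pow(Add(C, Mul(2, 1, Pow(Add(-3, 1), -1))), -1) = Pow(Add(C, Mul(2, 1, Pow(-2, -1))), -1) = Pow(Add(C, Mul(2, 1, Rational(-1, 2))), -1) = Pow(Add(C, -1), -1) = Pow(Add(-1, C), -1))
Pow(Add(Function('O')(Function('k')(-2, 0)), -19), 2) = Pow(Add(Pow(Add(-1, -1), -1), -19), 2) = Pow(Add(Pow(-2, -1), -19), 2) = Pow(Add(Rational(-1, 2), -19), 2) = Pow(Rational(-39, 2), 2) = Rational(1521, 4)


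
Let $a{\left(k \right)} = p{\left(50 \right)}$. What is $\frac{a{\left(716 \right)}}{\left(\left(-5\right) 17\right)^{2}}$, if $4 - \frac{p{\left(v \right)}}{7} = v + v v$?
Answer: $- \frac{17822}{7225} \approx -2.4667$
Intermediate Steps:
$p{\left(v \right)} = 28 - 7 v - 7 v^{2}$ ($p{\left(v \right)} = 28 - 7 \left(v + v v\right) = 28 - 7 \left(v + v^{2}\right) = 28 - \left(7 v + 7 v^{2}\right) = 28 - 7 v - 7 v^{2}$)
$a{\left(k \right)} = -17822$ ($a{\left(k \right)} = 28 - 350 - 7 \cdot 50^{2} = 28 - 350 - 17500 = -17822$)
$\frac{a{\left(716 \right)}}{\left(\left(-5\right) 17\right)^{2}} = - \frac{17822}{\left(\left(-5\right) 17\right)^{2}} = - \frac{17822}{\left(-85\right)^{2}} = - \frac{17822}{7225}$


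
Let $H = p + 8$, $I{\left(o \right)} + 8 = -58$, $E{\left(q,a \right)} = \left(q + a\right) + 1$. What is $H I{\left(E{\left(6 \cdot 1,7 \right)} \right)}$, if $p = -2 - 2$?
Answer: $-264$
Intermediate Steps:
$E{\left(q,a \right)} = 1 + a + q$ ($E{\left(q,a \right)} = \left(a + q\right) + 1 = 1 + a + q$)
$I{\left(o \right)} = -66$ ($I{\left(o \right)} = -8 - 58 = -66$)
$p = -4$
$H = 4$ ($H = -4 + 8 = 4$)
$H I{\left(E{\left(6 \cdot 1,7 \right)} \right)} = 4 \left(-66\right) = -264$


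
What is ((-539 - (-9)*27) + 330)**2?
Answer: 1156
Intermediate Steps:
((-539 - (-9)*27) + 330)**2 = ((-539 - 1*(-243)) + 330)**2 = ((-539 + 243) + 330)**2 = (-296 + 330)**2 = 34**2 = 1156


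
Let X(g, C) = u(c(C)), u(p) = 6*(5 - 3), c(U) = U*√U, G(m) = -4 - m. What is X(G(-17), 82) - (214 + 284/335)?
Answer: -67954/335 ≈ -202.85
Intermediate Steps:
c(U) = U^(3/2)
u(p) = 12 (u(p) = 6*2 = 12)
X(g, C) = 12
X(G(-17), 82) - (214 + 284/335) = 12 - (214 + 284/335) = 12 - 1*71974/335 = 12 - 71974/335 = -67954/335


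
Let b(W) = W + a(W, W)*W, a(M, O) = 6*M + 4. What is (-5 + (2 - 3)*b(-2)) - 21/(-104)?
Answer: -1955/104 ≈ -18.798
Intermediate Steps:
a(M, O) = 4 + 6*M
b(W) = W + W*(4 + 6*W) (b(W) = W + (4 + 6*W)*W = W + W*(4 + 6*W))
(-5 + (2 - 3)*b(-2)) - 21/(-104) = (-5 + (2 - 3)*(-2*(5 + 6*(-2)))) - 21/(-104) = (-5 - (-2)*(5 - 12)) - 1/104*(-21) = (-5 - (-2)*(-7)) + 21/104 = (-5 - 1*14) + 21/104 = (-5 - 14) + 21/104 = -19 + 21/104 = -1955/104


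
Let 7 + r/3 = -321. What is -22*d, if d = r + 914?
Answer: 1540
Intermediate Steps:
r = -984 (r = -21 + 3*(-321) = -21 - 963 = -984)
d = -70 (d = -984 + 914 = -70)
-22*d = -22*(-70) = 1540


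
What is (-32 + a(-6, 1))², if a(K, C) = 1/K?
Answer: 37249/36 ≈ 1034.7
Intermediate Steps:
(-32 + a(-6, 1))² = (-32 + 1/(-6))² = (-32 - ⅙)² = (-193/6)² = 37249/36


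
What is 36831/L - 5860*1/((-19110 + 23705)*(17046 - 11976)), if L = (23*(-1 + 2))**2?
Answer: 85803581621/1232392785 ≈ 69.624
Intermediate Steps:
L = 529 (L = (23*1)**2 = 23**2 = 529)
36831/L - 5860*1/((-19110 + 23705)*(17046 - 11976)) = 36831/529 - 5860*1/((-19110 + 23705)*(17046 - 11976)) = 36831*(1/529) - 5860/(5070*4595) = 36831/529 - 5860/23296650 = 36831/529 - 5860*1/23296650 = 36831/529 - 586/2329665 = 85803581621/1232392785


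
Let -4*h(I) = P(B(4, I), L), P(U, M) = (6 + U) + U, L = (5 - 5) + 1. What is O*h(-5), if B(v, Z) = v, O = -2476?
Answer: 8666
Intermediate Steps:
L = 1 (L = 0 + 1 = 1)
P(U, M) = 6 + 2*U
h(I) = -7/2 (h(I) = -(6 + 2*4)/4 = -(6 + 8)/4 = -¼*14 = -7/2)
O*h(-5) = -2476*(-7/2) = 8666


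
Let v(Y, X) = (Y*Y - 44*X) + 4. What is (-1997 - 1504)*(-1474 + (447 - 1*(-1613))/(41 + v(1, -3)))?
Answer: 455676156/89 ≈ 5.1200e+6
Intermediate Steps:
v(Y, X) = 4 + Y² - 44*X (v(Y, X) = (Y² - 44*X) + 4 = 4 + Y² - 44*X)
(-1997 - 1504)*(-1474 + (447 - 1*(-1613))/(41 + v(1, -3))) = (-1997 - 1504)*(-1474 + (447 - 1*(-1613))/(41 + (4 + 1² - 44*(-3)))) = -3501*(-1474 + (447 + 1613)/(41 + (4 + 1 + 132))) = -3501*(-1474 + 2060/(41 + 137)) = -3501*(-1474 + 2060/178) = -3501*(-1474 + 2060*(1/178)) = -3501*(-1474 + 1030/89) = -3501*(-130156/89) = 455676156/89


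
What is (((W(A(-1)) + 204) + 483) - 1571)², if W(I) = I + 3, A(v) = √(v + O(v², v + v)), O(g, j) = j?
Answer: (881 - I*√3)² ≈ 7.7616e+5 - 3052.0*I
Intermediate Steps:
A(v) = √3*√v (A(v) = √(v + (v + v)) = √(v + 2*v) = √(3*v) = √3*√v)
W(I) = 3 + I
(((W(A(-1)) + 204) + 483) - 1571)² = ((((3 + √3*√(-1)) + 204) + 483) - 1571)² = ((((3 + √3*I) + 204) + 483) - 1571)² = ((((3 + I*√3) + 204) + 483) - 1571)² = (((207 + I*√3) + 483) - 1571)² = ((690 + I*√3) - 1571)² = (-881 + I*√3)²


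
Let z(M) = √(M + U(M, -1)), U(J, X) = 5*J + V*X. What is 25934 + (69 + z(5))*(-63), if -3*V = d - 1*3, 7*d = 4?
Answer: 21587 - 3*√12873 ≈ 21247.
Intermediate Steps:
d = 4/7 (d = (⅐)*4 = 4/7 ≈ 0.57143)
V = 17/21 (V = -(4/7 - 1*3)/3 = -(4/7 - 3)/3 = -⅓*(-17/7) = 17/21 ≈ 0.80952)
U(J, X) = 5*J + 17*X/21
z(M) = √(-17/21 + 6*M) (z(M) = √(M + (5*M + (17/21)*(-1))) = √(M + (5*M - 17/21)) = √(M + (-17/21 + 5*M)) = √(-17/21 + 6*M))
25934 + (69 + z(5))*(-63) = 25934 + (69 + √(-357 + 2646*5)/21)*(-63) = 25934 + (69 + √(-357 + 13230)/21)*(-63) = 25934 + (69 + √12873/21)*(-63) = 25934 + (-4347 - 3*√12873) = 21587 - 3*√12873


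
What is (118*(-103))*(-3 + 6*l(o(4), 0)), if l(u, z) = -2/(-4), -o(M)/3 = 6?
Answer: 0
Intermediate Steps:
o(M) = -18 (o(M) = -3*6 = -18)
l(u, z) = ½ (l(u, z) = -2*(-¼) = ½)
(118*(-103))*(-3 + 6*l(o(4), 0)) = (118*(-103))*(-3 + 6*(½)) = -12154*(-3 + 3) = -12154*0 = 0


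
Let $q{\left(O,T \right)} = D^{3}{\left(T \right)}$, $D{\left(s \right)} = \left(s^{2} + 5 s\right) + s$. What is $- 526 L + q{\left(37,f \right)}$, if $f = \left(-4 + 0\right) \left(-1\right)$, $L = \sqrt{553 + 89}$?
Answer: $64000 - 526 \sqrt{642} \approx 50672.0$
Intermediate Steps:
$D{\left(s \right)} = s^{2} + 6 s$
$L = \sqrt{642} \approx 25.338$
$f = 4$ ($f = \left(-4\right) \left(-1\right) = 4$)
$q{\left(O,T \right)} = T^{3} \left(6 + T\right)^{3}$ ($q{\left(O,T \right)} = \left(T \left(6 + T\right)\right)^{3} = T^{3} \left(6 + T\right)^{3}$)
$- 526 L + q{\left(37,f \right)} = - 526 \sqrt{642} + 4^{3} \left(6 + 4\right)^{3} = - 526 \sqrt{642} + 64 \cdot 10^{3} = - 526 \sqrt{642} + 64 \cdot 1000 = - 526 \sqrt{642} + 64000 = 64000 - 526 \sqrt{642}$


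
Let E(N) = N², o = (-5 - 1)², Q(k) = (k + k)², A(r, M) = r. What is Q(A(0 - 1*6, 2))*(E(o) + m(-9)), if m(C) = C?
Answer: 185328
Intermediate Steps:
Q(k) = 4*k² (Q(k) = (2*k)² = 4*k²)
o = 36 (o = (-6)² = 36)
Q(A(0 - 1*6, 2))*(E(o) + m(-9)) = (4*(0 - 1*6)²)*(36² - 9) = (4*(0 - 6)²)*(1296 - 9) = (4*(-6)²)*1287 = (4*36)*1287 = 144*1287 = 185328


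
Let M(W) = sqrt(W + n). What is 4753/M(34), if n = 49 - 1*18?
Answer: 4753*sqrt(65)/65 ≈ 589.54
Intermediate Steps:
n = 31 (n = 49 - 18 = 31)
M(W) = sqrt(31 + W) (M(W) = sqrt(W + 31) = sqrt(31 + W))
4753/M(34) = 4753/(sqrt(31 + 34)) = 4753/(sqrt(65)) = 4753*(sqrt(65)/65) = 4753*sqrt(65)/65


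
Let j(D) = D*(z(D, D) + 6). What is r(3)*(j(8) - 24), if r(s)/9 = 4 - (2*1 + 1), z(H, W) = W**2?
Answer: 4824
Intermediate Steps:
r(s) = 9 (r(s) = 9*(4 - (2*1 + 1)) = 9*(4 - (2 + 1)) = 9*(4 - 1*3) = 9*(4 - 3) = 9*1 = 9)
j(D) = D*(6 + D**2) (j(D) = D*(D**2 + 6) = D*(6 + D**2))
r(3)*(j(8) - 24) = 9*(8*(6 + 8**2) - 24) = 9*(8*(6 + 64) - 24) = 9*(8*70 - 24) = 9*(560 - 24) = 9*536 = 4824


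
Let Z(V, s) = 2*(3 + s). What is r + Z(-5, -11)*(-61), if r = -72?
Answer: 904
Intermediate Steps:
Z(V, s) = 6 + 2*s
r + Z(-5, -11)*(-61) = -72 + (6 + 2*(-11))*(-61) = -72 + (6 - 22)*(-61) = -72 - 16*(-61) = -72 + 976 = 904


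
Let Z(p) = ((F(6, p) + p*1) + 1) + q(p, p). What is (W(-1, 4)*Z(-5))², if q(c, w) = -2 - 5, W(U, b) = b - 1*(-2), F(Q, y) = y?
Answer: 9216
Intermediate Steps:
W(U, b) = 2 + b (W(U, b) = b + 2 = 2 + b)
q(c, w) = -7
Z(p) = -6 + 2*p (Z(p) = ((p + p*1) + 1) - 7 = ((p + p) + 1) - 7 = (2*p + 1) - 7 = (1 + 2*p) - 7 = -6 + 2*p)
(W(-1, 4)*Z(-5))² = ((2 + 4)*(-6 + 2*(-5)))² = (6*(-6 - 10))² = (6*(-16))² = (-96)² = 9216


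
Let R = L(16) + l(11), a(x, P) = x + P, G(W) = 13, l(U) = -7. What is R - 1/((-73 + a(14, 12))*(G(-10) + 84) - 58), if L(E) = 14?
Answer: 32320/4617 ≈ 7.0002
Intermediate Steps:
a(x, P) = P + x
R = 7 (R = 14 - 7 = 7)
R - 1/((-73 + a(14, 12))*(G(-10) + 84) - 58) = 7 - 1/((-73 + (12 + 14))*(13 + 84) - 58) = 7 - 1/((-73 + 26)*97 - 58) = 7 - 1/(-47*97 - 58) = 7 - 1/(-4559 - 58) = 7 - 1/(-4617) = 7 - 1*(-1/4617) = 7 + 1/4617 = 32320/4617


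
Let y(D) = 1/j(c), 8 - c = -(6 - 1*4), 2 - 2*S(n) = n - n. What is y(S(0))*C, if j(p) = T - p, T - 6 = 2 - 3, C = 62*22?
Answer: -1364/5 ≈ -272.80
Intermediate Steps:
C = 1364
T = 5 (T = 6 + (2 - 3) = 6 - 1 = 5)
S(n) = 1 (S(n) = 1 - (n - n)/2 = 1 - 1/2*0 = 1 + 0 = 1)
c = 10 (c = 8 - (-1)*(6 - 1*4) = 8 - (-1)*(6 - 4) = 8 - (-1)*2 = 8 - 1*(-2) = 8 + 2 = 10)
j(p) = 5 - p
y(D) = -1/5 (y(D) = 1/(5 - 1*10) = 1/(5 - 10) = 1/(-5) = -1/5)
y(S(0))*C = -1/5*1364 = -1364/5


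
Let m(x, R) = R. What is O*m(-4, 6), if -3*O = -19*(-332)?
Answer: -12616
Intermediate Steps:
O = -6308/3 (O = -(-19)*(-332)/3 = -⅓*6308 = -6308/3 ≈ -2102.7)
O*m(-4, 6) = -6308/3*6 = -12616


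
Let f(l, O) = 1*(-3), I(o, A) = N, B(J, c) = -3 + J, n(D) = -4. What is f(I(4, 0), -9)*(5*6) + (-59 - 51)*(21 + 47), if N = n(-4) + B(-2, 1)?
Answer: -7570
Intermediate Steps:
N = -9 (N = -4 + (-3 - 2) = -4 - 5 = -9)
I(o, A) = -9
f(l, O) = -3
f(I(4, 0), -9)*(5*6) + (-59 - 51)*(21 + 47) = -15*6 + (-59 - 51)*(21 + 47) = -3*30 - 110*68 = -90 - 7480 = -7570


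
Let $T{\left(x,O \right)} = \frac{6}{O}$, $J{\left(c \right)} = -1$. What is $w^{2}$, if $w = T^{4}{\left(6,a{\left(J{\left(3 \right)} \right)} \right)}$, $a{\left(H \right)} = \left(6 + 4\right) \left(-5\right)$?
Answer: $\frac{6561}{152587890625} \approx 4.2998 \cdot 10^{-8}$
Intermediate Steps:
$a{\left(H \right)} = -50$ ($a{\left(H \right)} = 10 \left(-5\right) = -50$)
$w = \frac{81}{390625}$ ($w = \left(\frac{6}{-50}\right)^{4} = \left(6 \left(- \frac{1}{50}\right)\right)^{4} = \left(- \frac{3}{25}\right)^{4} = \frac{81}{390625} \approx 0.00020736$)
$w^{2} = \left(\frac{81}{390625}\right)^{2} = \frac{6561}{152587890625}$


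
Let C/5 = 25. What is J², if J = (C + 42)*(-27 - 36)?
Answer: 110691441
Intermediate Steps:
C = 125 (C = 5*25 = 125)
J = -10521 (J = (125 + 42)*(-27 - 36) = 167*(-63) = -10521)
J² = (-10521)² = 110691441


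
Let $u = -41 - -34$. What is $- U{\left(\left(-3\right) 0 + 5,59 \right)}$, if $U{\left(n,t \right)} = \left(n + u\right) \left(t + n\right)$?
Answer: $128$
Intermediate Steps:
$u = -7$ ($u = -41 + 34 = -7$)
$U{\left(n,t \right)} = \left(-7 + n\right) \left(n + t\right)$ ($U{\left(n,t \right)} = \left(n - 7\right) \left(t + n\right) = \left(-7 + n\right) \left(n + t\right)$)
$- U{\left(\left(-3\right) 0 + 5,59 \right)} = - (\left(\left(-3\right) 0 + 5\right)^{2} - 7 \left(\left(-3\right) 0 + 5\right) - 413 + \left(\left(-3\right) 0 + 5\right) 59) = - (\left(0 + 5\right)^{2} - 7 \left(0 + 5\right) - 413 + \left(0 + 5\right) 59) = - (5^{2} - 35 - 413 + 5 \cdot 59) = - (25 - 35 - 413 + 295) = \left(-1\right) \left(-128\right) = 128$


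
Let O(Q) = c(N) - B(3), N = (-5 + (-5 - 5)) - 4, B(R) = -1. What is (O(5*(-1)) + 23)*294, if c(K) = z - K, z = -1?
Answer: 12348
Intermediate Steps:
N = -19 (N = (-5 - 10) - 4 = -15 - 4 = -19)
c(K) = -1 - K
O(Q) = 19 (O(Q) = (-1 - 1*(-19)) - 1*(-1) = (-1 + 19) + 1 = 18 + 1 = 19)
(O(5*(-1)) + 23)*294 = (19 + 23)*294 = 42*294 = 12348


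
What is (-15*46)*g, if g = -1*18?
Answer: 12420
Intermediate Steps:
g = -18
(-15*46)*g = -15*46*(-18) = -690*(-18) = 12420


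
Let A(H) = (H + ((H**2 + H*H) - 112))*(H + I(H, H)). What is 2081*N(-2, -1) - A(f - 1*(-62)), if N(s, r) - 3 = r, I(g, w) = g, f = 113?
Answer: -21455388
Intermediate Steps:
N(s, r) = 3 + r
A(H) = 2*H*(-112 + H + 2*H**2) (A(H) = (H + ((H**2 + H*H) - 112))*(H + H) = (H + ((H**2 + H**2) - 112))*(2*H) = (H + (2*H**2 - 112))*(2*H) = (H + (-112 + 2*H**2))*(2*H) = (-112 + H + 2*H**2)*(2*H) = 2*H*(-112 + H + 2*H**2))
2081*N(-2, -1) - A(f - 1*(-62)) = 2081*(3 - 1) - 2*(113 - 1*(-62))*(-112 + (113 - 1*(-62)) + 2*(113 - 1*(-62))**2) = 2081*2 - 2*(113 + 62)*(-112 + (113 + 62) + 2*(113 + 62)**2) = 4162 - 2*175*(-112 + 175 + 2*175**2) = 4162 - 2*175*(-112 + 175 + 2*30625) = 4162 - 2*175*(-112 + 175 + 61250) = 4162 - 2*175*61313 = 4162 - 1*21459550 = 4162 - 21459550 = -21455388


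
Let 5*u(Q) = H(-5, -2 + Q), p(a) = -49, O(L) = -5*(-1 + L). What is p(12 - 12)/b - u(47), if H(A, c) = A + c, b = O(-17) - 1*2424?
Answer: -18623/2334 ≈ -7.9790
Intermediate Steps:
O(L) = 5 - 5*L
b = -2334 (b = (5 - 5*(-17)) - 1*2424 = (5 + 85) - 2424 = 90 - 2424 = -2334)
u(Q) = -7/5 + Q/5 (u(Q) = (-5 + (-2 + Q))/5 = (-7 + Q)/5 = -7/5 + Q/5)
p(12 - 12)/b - u(47) = -49/(-2334) - (-7/5 + (⅕)*47) = -49*(-1/2334) - (-7/5 + 47/5) = 49/2334 - 1*8 = 49/2334 - 8 = -18623/2334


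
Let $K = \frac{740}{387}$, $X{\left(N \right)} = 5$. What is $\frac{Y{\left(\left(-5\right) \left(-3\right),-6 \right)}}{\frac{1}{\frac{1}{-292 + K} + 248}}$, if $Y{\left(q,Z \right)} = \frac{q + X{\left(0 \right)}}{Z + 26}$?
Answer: $\frac{27841085}{112264} \approx 248.0$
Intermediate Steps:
$Y{\left(q,Z \right)} = \frac{5 + q}{26 + Z}$ ($Y{\left(q,Z \right)} = \frac{q + 5}{Z + 26} = \frac{5 + q}{26 + Z}$)
$K = \frac{740}{387}$ ($K = 740 \cdot \frac{1}{387} = \frac{740}{387} \approx 1.9121$)
$\frac{Y{\left(\left(-5\right) \left(-3\right),-6 \right)}}{\frac{1}{\frac{1}{-292 + K} + 248}} = \frac{\frac{1}{26 - 6} \left(5 - -15\right)}{\frac{1}{\frac{1}{-292 + \frac{740}{387}} + 248}} = \frac{\frac{1}{20} \left(5 + 15\right)}{\frac{1}{\frac{1}{- \frac{112264}{387}} + 248}} = \frac{\frac{1}{20} \cdot 20}{\frac{1}{- \frac{387}{112264} + 248}} = 1 \frac{1}{\frac{1}{\frac{27841085}{112264}}} = 1 \frac{1}{\frac{112264}{27841085}} = 1 \cdot \frac{27841085}{112264} = \frac{27841085}{112264}$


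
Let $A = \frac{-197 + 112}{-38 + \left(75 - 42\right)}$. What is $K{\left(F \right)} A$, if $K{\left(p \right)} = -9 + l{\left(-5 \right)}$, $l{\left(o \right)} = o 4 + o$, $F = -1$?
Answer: $-578$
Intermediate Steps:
$l{\left(o \right)} = 5 o$ ($l{\left(o \right)} = 4 o + o = 5 o$)
$A = 17$ ($A = - \frac{85}{-38 + \left(75 - 42\right)} = - \frac{85}{-38 + 33} = - \frac{85}{-5} = \left(-85\right) \left(- \frac{1}{5}\right) = 17$)
$K{\left(p \right)} = -34$ ($K{\left(p \right)} = -9 + 5 \left(-5\right) = -9 - 25 = -34$)
$K{\left(F \right)} A = \left(-34\right) 17 = -578$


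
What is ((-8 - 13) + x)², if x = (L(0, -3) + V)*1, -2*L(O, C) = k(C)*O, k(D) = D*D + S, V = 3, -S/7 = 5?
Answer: 324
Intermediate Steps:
S = -35 (S = -7*5 = -35)
k(D) = -35 + D² (k(D) = D*D - 35 = D² - 35 = -35 + D²)
L(O, C) = -O*(-35 + C²)/2 (L(O, C) = -(-35 + C²)*O/2 = -O*(-35 + C²)/2)
x = 3 (x = ((½)*0*(35 - 1*(-3)²) + 3)*1 = ((½)*0*(35 - 1*9) + 3)*1 = ((½)*0*(35 - 9) + 3)*1 = ((½)*0*26 + 3)*1 = (0 + 3)*1 = 3*1 = 3)
((-8 - 13) + x)² = ((-8 - 13) + 3)² = (-21 + 3)² = (-18)² = 324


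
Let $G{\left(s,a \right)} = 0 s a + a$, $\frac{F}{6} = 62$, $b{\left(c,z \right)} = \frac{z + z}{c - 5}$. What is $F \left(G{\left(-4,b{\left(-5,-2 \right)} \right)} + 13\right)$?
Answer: $\frac{24924}{5} \approx 4984.8$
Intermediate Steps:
$b{\left(c,z \right)} = \frac{2 z}{-5 + c}$
$F = 372$ ($F = 6 \cdot 62 = 372$)
$G{\left(s,a \right)} = a$ ($G{\left(s,a \right)} = 0 a + a = 0 + a = a$)
$F \left(G{\left(-4,b{\left(-5,-2 \right)} \right)} + 13\right) = 372 \left(2 \left(-2\right) \frac{1}{-5 - 5} + 13\right) = 372 \left(2 \left(-2\right) \frac{1}{-10} + 13\right) = 372 \left(2 \left(-2\right) \left(- \frac{1}{10}\right) + 13\right) = 372 \left(\frac{2}{5} + 13\right) = 372 \cdot \frac{67}{5} = \frac{24924}{5}$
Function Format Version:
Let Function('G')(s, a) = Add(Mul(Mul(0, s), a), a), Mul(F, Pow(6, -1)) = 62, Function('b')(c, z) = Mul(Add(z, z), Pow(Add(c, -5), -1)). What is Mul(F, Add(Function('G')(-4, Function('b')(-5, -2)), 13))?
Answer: Rational(24924, 5) ≈ 4984.8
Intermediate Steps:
Function('b')(c, z) = Mul(2, z, Pow(Add(-5, c), -1)) (Function('b')(c, z) = Mul(Mul(2, z), Pow(Add(-5, c), -1)) = Mul(2, z, Pow(Add(-5, c), -1)))
F = 372 (F = Mul(6, 62) = 372)
Function('G')(s, a) = a (Function('G')(s, a) = Add(Mul(0, a), a) = Add(0, a) = a)
Mul(F, Add(Function('G')(-4, Function('b')(-5, -2)), 13)) = Mul(372, Add(Mul(2, -2, Pow(Add(-5, -5), -1)), 13)) = Mul(372, Add(Mul(2, -2, Pow(-10, -1)), 13)) = Mul(372, Add(Mul(2, -2, Rational(-1, 10)), 13)) = Mul(372, Add(Rational(2, 5), 13)) = Mul(372, Rational(67, 5)) = Rational(24924, 5)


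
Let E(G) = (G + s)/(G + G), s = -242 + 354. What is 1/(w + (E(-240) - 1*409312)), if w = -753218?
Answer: -15/17437946 ≈ -8.6019e-7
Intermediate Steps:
s = 112
E(G) = (112 + G)/(2*G) (E(G) = (G + 112)/(G + G) = (112 + G)/((2*G)) = (112 + G)*(1/(2*G)) = (112 + G)/(2*G))
1/(w + (E(-240) - 1*409312)) = 1/(-753218 + ((½)*(112 - 240)/(-240) - 1*409312)) = 1/(-753218 + ((½)*(-1/240)*(-128) - 409312)) = 1/(-753218 + (4/15 - 409312)) = 1/(-753218 - 6139676/15) = 1/(-17437946/15) = -15/17437946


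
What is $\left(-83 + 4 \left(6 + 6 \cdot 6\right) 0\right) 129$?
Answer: $-10707$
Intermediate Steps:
$\left(-83 + 4 \left(6 + 6 \cdot 6\right) 0\right) 129 = \left(-83 + 4 \left(6 + 36\right) 0\right) 129 = \left(-83 + 4 \cdot 42 \cdot 0\right) 129 = \left(-83 + 168 \cdot 0\right) 129 = \left(-83 + 0\right) 129 = \left(-83\right) 129 = -10707$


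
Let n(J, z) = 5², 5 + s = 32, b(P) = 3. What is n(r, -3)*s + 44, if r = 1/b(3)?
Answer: 719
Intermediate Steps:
s = 27 (s = -5 + 32 = 27)
r = ⅓ (r = 1/3 = ⅓ ≈ 0.33333)
n(J, z) = 25
n(r, -3)*s + 44 = 25*27 + 44 = 675 + 44 = 719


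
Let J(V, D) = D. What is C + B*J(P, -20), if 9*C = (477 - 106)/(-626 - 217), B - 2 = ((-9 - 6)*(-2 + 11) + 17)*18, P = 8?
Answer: 321991909/7587 ≈ 42440.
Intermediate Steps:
B = -2122 (B = 2 + ((-9 - 6)*(-2 + 11) + 17)*18 = 2 + (-15*9 + 17)*18 = 2 + (-135 + 17)*18 = 2 - 118*18 = 2 - 2124 = -2122)
C = -371/7587 (C = ((477 - 106)/(-626 - 217))/9 = (371/(-843))/9 = (371*(-1/843))/9 = (1/9)*(-371/843) = -371/7587 ≈ -0.048899)
C + B*J(P, -20) = -371/7587 - 2122*(-20) = -371/7587 + 42440 = 321991909/7587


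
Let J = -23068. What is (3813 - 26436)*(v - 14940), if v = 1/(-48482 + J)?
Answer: 8061004744541/23850 ≈ 3.3799e+8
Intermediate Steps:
v = -1/71550 (v = 1/(-48482 - 23068) = 1/(-71550) = -1/71550 ≈ -1.3976e-5)
(3813 - 26436)*(v - 14940) = (3813 - 26436)*(-1/71550 - 14940) = -22623*(-1068957001/71550) = 8061004744541/23850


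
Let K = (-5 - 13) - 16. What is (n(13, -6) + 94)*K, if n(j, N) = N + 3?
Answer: -3094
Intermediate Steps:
n(j, N) = 3 + N
K = -34 (K = -18 - 16 = -34)
(n(13, -6) + 94)*K = ((3 - 6) + 94)*(-34) = (-3 + 94)*(-34) = 91*(-34) = -3094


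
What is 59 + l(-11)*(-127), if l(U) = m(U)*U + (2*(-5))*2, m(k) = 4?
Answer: 8187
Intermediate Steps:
l(U) = -20 + 4*U (l(U) = 4*U + (2*(-5))*2 = 4*U - 10*2 = 4*U - 20 = -20 + 4*U)
59 + l(-11)*(-127) = 59 + (-20 + 4*(-11))*(-127) = 59 + (-20 - 44)*(-127) = 59 - 64*(-127) = 59 + 8128 = 8187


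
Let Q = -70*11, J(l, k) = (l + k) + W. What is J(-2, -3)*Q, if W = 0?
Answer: 3850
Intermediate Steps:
J(l, k) = k + l (J(l, k) = (l + k) + 0 = (k + l) + 0 = k + l)
Q = -770
J(-2, -3)*Q = (-3 - 2)*(-770) = -5*(-770) = 3850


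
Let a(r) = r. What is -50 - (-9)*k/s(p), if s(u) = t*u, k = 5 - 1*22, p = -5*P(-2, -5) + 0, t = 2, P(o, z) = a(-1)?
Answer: -653/10 ≈ -65.300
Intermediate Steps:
P(o, z) = -1
p = 5 (p = -5*(-1) + 0 = 5 + 0 = 5)
k = -17 (k = 5 - 22 = -17)
s(u) = 2*u
-50 - (-9)*k/s(p) = -50 - (-9)*(-17/(2*5)) = -50 - (-9)*(-17/10) = -50 - (-9)*(-17*1/10) = -50 - (-9)*(-17)/10 = -50 - 1*153/10 = -50 - 153/10 = -653/10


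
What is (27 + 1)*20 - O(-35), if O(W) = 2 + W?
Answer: 593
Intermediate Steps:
(27 + 1)*20 - O(-35) = (27 + 1)*20 - (2 - 35) = 28*20 - 1*(-33) = 560 + 33 = 593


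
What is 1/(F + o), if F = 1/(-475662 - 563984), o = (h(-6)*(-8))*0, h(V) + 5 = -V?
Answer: -1039646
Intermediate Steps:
h(V) = -5 - V
o = 0 (o = ((-5 - 1*(-6))*(-8))*0 = ((-5 + 6)*(-8))*0 = (1*(-8))*0 = -8*0 = 0)
F = -1/1039646 (F = 1/(-1039646) = -1/1039646 ≈ -9.6187e-7)
1/(F + o) = 1/(-1/1039646 + 0) = 1/(-1/1039646) = -1039646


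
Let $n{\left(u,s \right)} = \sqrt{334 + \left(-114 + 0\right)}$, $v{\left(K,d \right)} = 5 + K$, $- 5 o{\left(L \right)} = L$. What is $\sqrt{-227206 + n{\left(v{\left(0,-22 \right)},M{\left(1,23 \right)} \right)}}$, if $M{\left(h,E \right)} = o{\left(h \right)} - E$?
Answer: $\sqrt{-227206 + 2 \sqrt{55}} \approx 476.65 i$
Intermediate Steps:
$o{\left(L \right)} = - \frac{L}{5}$
$M{\left(h,E \right)} = - E - \frac{h}{5}$ ($M{\left(h,E \right)} = - \frac{h}{5} - E = - E - \frac{h}{5}$)
$n{\left(u,s \right)} = 2 \sqrt{55}$ ($n{\left(u,s \right)} = \sqrt{334 - 114} = \sqrt{220} = 2 \sqrt{55}$)
$\sqrt{-227206 + n{\left(v{\left(0,-22 \right)},M{\left(1,23 \right)} \right)}} = \sqrt{-227206 + 2 \sqrt{55}}$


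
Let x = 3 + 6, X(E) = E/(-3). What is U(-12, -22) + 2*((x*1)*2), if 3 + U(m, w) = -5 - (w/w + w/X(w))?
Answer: 30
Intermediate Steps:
X(E) = -E/3 (X(E) = E*(-1/3) = -E/3)
x = 9
U(m, w) = -6 (U(m, w) = -3 + (-5 - (w/w + w/((-w/3)))) = -3 + (-5 - (1 + w*(-3/w))) = -3 + (-5 - (1 - 3)) = -3 + (-5 - 1*(-2)) = -3 + (-5 + 2) = -3 - 3 = -6)
U(-12, -22) + 2*((x*1)*2) = -6 + 2*((9*1)*2) = -6 + 2*(9*2) = -6 + 2*18 = -6 + 36 = 30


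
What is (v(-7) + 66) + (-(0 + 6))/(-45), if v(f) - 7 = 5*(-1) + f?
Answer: 917/15 ≈ 61.133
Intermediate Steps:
v(f) = 2 + f (v(f) = 7 + (5*(-1) + f) = 7 + (-5 + f) = 2 + f)
(v(-7) + 66) + (-(0 + 6))/(-45) = ((2 - 7) + 66) + (-(0 + 6))/(-45) = (-5 + 66) - (-1)*6/45 = 61 - 1/45*(-6) = 61 + 2/15 = 917/15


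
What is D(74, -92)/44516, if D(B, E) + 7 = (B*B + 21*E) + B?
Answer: 3611/44516 ≈ 0.081117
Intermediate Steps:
D(B, E) = -7 + B + B² + 21*E (D(B, E) = -7 + ((B*B + 21*E) + B) = -7 + ((B² + 21*E) + B) = -7 + (B + B² + 21*E) = -7 + B + B² + 21*E)
D(74, -92)/44516 = (-7 + 74 + 74² + 21*(-92))/44516 = (-7 + 74 + 5476 - 1932)*(1/44516) = 3611*(1/44516) = 3611/44516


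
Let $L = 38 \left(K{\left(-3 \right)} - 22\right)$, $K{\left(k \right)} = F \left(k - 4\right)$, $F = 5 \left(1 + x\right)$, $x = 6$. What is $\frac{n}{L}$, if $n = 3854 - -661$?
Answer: $- \frac{1505}{3382} \approx -0.445$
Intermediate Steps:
$F = 35$ ($F = 5 \left(1 + 6\right) = 5 \cdot 7 = 35$)
$K{\left(k \right)} = -140 + 35 k$ ($K{\left(k \right)} = 35 \left(k - 4\right) = 35 \left(-4 + k\right) = -140 + 35 k$)
$L = -10146$ ($L = 38 \left(\left(-140 + 35 \left(-3\right)\right) - 22\right) = 38 \left(\left(-140 - 105\right) - 22\right) = 38 \left(-245 - 22\right) = 38 \left(-267\right) = -10146$)
$n = 4515$ ($n = 3854 + 661 = 4515$)
$\frac{n}{L} = \frac{4515}{-10146} = 4515 \left(- \frac{1}{10146}\right) = - \frac{1505}{3382}$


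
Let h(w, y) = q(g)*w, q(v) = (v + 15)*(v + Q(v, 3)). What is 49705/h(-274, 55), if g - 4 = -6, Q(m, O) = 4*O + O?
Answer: -49705/46306 ≈ -1.0734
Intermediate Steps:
Q(m, O) = 5*O
g = -2 (g = 4 - 6 = -2)
q(v) = (15 + v)**2 (q(v) = (v + 15)*(v + 5*3) = (15 + v)*(v + 15) = (15 + v)*(15 + v) = (15 + v)**2)
h(w, y) = 169*w (h(w, y) = (225 + (-2)**2 + 30*(-2))*w = (225 + 4 - 60)*w = 169*w)
49705/h(-274, 55) = 49705/((169*(-274))) = 49705/(-46306) = 49705*(-1/46306) = -49705/46306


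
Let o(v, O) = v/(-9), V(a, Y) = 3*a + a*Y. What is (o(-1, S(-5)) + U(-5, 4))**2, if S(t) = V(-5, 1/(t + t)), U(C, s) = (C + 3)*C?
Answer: 8281/81 ≈ 102.23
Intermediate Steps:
V(a, Y) = 3*a + Y*a
U(C, s) = C*(3 + C) (U(C, s) = (3 + C)*C = C*(3 + C))
S(t) = -15 - 5/(2*t) (S(t) = -5*(3 + 1/(t + t)) = -5*(3 + 1/(2*t)) = -15 - 5/(2*t))
o(v, O) = -v/9 (o(v, O) = v*(-1/9) = -v/9)
(o(-1, S(-5)) + U(-5, 4))**2 = (-1/9*(-1) - 5*(3 - 5))**2 = (1/9 - 5*(-2))**2 = (1/9 + 10)**2 = (91/9)**2 = 8281/81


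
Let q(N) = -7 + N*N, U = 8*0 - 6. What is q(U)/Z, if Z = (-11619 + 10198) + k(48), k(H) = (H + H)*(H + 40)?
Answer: 29/7027 ≈ 0.0041269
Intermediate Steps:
k(H) = 2*H*(40 + H) (k(H) = (2*H)*(40 + H) = 2*H*(40 + H))
Z = 7027 (Z = (-11619 + 10198) + 2*48*(40 + 48) = -1421 + 2*48*88 = -1421 + 8448 = 7027)
U = -6 (U = 0 - 6 = -6)
q(N) = -7 + N**2
q(U)/Z = (-7 + (-6)**2)/7027 = (-7 + 36)*(1/7027) = 29*(1/7027) = 29/7027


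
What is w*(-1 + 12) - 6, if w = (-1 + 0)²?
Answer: 5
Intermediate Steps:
w = 1 (w = (-1)² = 1)
w*(-1 + 12) - 6 = 1*(-1 + 12) - 6 = 1*11 - 6 = 11 - 6 = 5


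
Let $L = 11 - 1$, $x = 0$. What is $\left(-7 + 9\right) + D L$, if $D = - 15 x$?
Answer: $2$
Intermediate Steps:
$L = 10$
$D = 0$ ($D = \left(-15\right) 0 = 0$)
$\left(-7 + 9\right) + D L = \left(-7 + 9\right) + 0 \cdot 10 = 2 + 0 = 2$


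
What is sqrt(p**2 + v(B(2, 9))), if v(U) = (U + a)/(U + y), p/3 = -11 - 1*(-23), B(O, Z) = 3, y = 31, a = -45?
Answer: sqrt(374187)/17 ≈ 35.983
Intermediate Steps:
p = 36 (p = 3*(-11 - 1*(-23)) = 3*(-11 + 23) = 3*12 = 36)
v(U) = (-45 + U)/(31 + U) (v(U) = (U - 45)/(U + 31) = (-45 + U)/(31 + U))
sqrt(p**2 + v(B(2, 9))) = sqrt(36**2 + (-45 + 3)/(31 + 3)) = sqrt(1296 - 42/34) = sqrt(1296 + (1/34)*(-42)) = sqrt(1296 - 21/17) = sqrt(22011/17) = sqrt(374187)/17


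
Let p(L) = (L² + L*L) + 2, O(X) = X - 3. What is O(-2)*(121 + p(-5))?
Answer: -865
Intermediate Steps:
O(X) = -3 + X
p(L) = 2 + 2*L² (p(L) = (L² + L²) + 2 = 2*L² + 2 = 2 + 2*L²)
O(-2)*(121 + p(-5)) = (-3 - 2)*(121 + (2 + 2*(-5)²)) = -5*(121 + (2 + 2*25)) = -5*(121 + (2 + 50)) = -5*(121 + 52) = -5*173 = -865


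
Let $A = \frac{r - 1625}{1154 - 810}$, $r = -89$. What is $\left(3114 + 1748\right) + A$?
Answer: $\frac{835407}{172} \approx 4857.0$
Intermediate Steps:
$A = - \frac{857}{172}$ ($A = \frac{-89 - 1625}{1154 - 810} = - \frac{1714}{344} = \left(-1714\right) \frac{1}{344} = - \frac{857}{172} \approx -4.9826$)
$\left(3114 + 1748\right) + A = \left(3114 + 1748\right) - \frac{857}{172} = 4862 - \frac{857}{172} = \frac{835407}{172}$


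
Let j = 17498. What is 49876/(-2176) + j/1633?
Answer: -10842965/888352 ≈ -12.206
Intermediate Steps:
49876/(-2176) + j/1633 = 49876/(-2176) + 17498/1633 = 49876*(-1/2176) + 17498*(1/1633) = -12469/544 + 17498/1633 = -10842965/888352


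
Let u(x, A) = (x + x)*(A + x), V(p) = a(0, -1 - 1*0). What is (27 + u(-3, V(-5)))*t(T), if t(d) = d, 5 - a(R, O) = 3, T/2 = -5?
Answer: -330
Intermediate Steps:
T = -10 (T = 2*(-5) = -10)
a(R, O) = 2 (a(R, O) = 5 - 1*3 = 5 - 3 = 2)
V(p) = 2
u(x, A) = 2*x*(A + x) (u(x, A) = (2*x)*(A + x) = 2*x*(A + x))
(27 + u(-3, V(-5)))*t(T) = (27 + 2*(-3)*(2 - 3))*(-10) = (27 + 2*(-3)*(-1))*(-10) = (27 + 6)*(-10) = 33*(-10) = -330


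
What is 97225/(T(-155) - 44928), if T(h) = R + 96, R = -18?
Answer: -3889/1794 ≈ -2.1678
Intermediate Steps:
T(h) = 78 (T(h) = -18 + 96 = 78)
97225/(T(-155) - 44928) = 97225/(78 - 44928) = 97225/(-44850) = 97225*(-1/44850) = -3889/1794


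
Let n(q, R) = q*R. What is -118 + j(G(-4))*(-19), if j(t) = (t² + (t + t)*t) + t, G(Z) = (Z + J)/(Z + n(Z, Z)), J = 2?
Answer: -1397/12 ≈ -116.42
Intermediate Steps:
n(q, R) = R*q
G(Z) = (2 + Z)/(Z + Z²) (G(Z) = (Z + 2)/(Z + Z*Z) = (2 + Z)/(Z + Z²))
j(t) = t + 3*t² (j(t) = (t² + (2*t)*t) + t = (t² + 2*t²) + t = 3*t² + t = t + 3*t²)
-118 + j(G(-4))*(-19) = -118 + (((2 - 4)/((-4)*(1 - 4)))*(1 + 3*((2 - 4)/((-4)*(1 - 4)))))*(-19) = -118 + ((-¼*(-2)/(-3))*(1 + 3*(-¼*(-2)/(-3))))*(-19) = -118 + ((-¼*(-⅓)*(-2))*(1 + 3*(-¼*(-⅓)*(-2))))*(-19) = -118 - (1 + 3*(-⅙))/6*(-19) = -118 - (1 - ½)/6*(-19) = -118 - ⅙*½*(-19) = -118 - 1/12*(-19) = -118 + 19/12 = -1397/12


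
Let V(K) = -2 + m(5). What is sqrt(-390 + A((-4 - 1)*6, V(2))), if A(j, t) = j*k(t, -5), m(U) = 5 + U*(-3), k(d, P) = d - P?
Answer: 6*I*sqrt(5) ≈ 13.416*I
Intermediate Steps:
m(U) = 5 - 3*U
V(K) = -12 (V(K) = -2 + (5 - 3*5) = -2 + (5 - 15) = -2 - 10 = -12)
A(j, t) = j*(5 + t) (A(j, t) = j*(t - 1*(-5)) = j*(t + 5) = j*(5 + t))
sqrt(-390 + A((-4 - 1)*6, V(2))) = sqrt(-390 + ((-4 - 1)*6)*(5 - 12)) = sqrt(-390 - 5*6*(-7)) = sqrt(-390 - 30*(-7)) = sqrt(-390 + 210) = sqrt(-180) = 6*I*sqrt(5)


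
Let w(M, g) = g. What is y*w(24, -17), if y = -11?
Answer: 187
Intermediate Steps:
y*w(24, -17) = -11*(-17) = 187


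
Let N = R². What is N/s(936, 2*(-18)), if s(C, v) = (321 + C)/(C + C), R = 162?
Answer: 16376256/419 ≈ 39084.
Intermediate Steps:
s(C, v) = (321 + C)/(2*C) (s(C, v) = (321 + C)/((2*C)) = (321 + C)*(1/(2*C)) = (321 + C)/(2*C))
N = 26244 (N = 162² = 26244)
N/s(936, 2*(-18)) = 26244/(((½)*(321 + 936)/936)) = 26244/(((½)*(1/936)*1257)) = 26244/(419/624) = 26244*(624/419) = 16376256/419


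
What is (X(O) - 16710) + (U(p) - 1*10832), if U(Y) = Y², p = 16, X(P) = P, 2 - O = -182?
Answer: -27102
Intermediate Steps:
O = 184 (O = 2 - 1*(-182) = 2 + 182 = 184)
(X(O) - 16710) + (U(p) - 1*10832) = (184 - 16710) + (16² - 1*10832) = -16526 + (256 - 10832) = -16526 - 10576 = -27102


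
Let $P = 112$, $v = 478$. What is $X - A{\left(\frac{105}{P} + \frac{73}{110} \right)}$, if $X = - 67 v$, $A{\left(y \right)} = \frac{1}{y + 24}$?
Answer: $- \frac{721514634}{22529} \approx -32026.0$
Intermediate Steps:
$A{\left(y \right)} = \frac{1}{24 + y}$
$X = -32026$ ($X = \left(-67\right) 478 = -32026$)
$X - A{\left(\frac{105}{P} + \frac{73}{110} \right)} = -32026 - \frac{1}{24 + \left(\frac{105}{112} + \frac{73}{110}\right)} = -32026 - \frac{1}{24 + \left(105 \cdot \frac{1}{112} + 73 \cdot \frac{1}{110}\right)} = -32026 - \frac{1}{24 + \left(\frac{15}{16} + \frac{73}{110}\right)} = -32026 - \frac{1}{24 + \frac{1409}{880}} = -32026 - \frac{1}{\frac{22529}{880}} = -32026 - \frac{880}{22529} = - \frac{721514634}{22529}$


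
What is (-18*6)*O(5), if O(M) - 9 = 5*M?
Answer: -3672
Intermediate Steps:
O(M) = 9 + 5*M
(-18*6)*O(5) = (-18*6)*(9 + 5*5) = -108*(9 + 25) = -108*34 = -3672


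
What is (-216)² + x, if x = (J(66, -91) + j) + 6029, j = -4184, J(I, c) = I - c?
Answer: 48658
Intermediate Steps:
x = 2002 (x = ((66 - 1*(-91)) - 4184) + 6029 = ((66 + 91) - 4184) + 6029 = (157 - 4184) + 6029 = -4027 + 6029 = 2002)
(-216)² + x = (-216)² + 2002 = 46656 + 2002 = 48658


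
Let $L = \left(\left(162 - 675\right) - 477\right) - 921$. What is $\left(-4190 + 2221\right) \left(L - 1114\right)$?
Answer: $5956225$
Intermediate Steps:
$L = -1911$ ($L = \left(\left(162 - 675\right) - 477\right) - 921 = \left(-513 - 477\right) - 921 = -990 - 921 = -1911$)
$\left(-4190 + 2221\right) \left(L - 1114\right) = \left(-4190 + 2221\right) \left(-1911 - 1114\right) = \left(-1969\right) \left(-3025\right) = 5956225$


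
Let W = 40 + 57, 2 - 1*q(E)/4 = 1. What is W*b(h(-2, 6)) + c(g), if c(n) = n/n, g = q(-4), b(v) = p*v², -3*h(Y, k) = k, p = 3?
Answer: 1165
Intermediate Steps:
h(Y, k) = -k/3
q(E) = 4 (q(E) = 8 - 4*1 = 8 - 4 = 4)
b(v) = 3*v²
g = 4
c(n) = 1
W = 97
W*b(h(-2, 6)) + c(g) = 97*(3*(-⅓*6)²) + 1 = 97*(3*(-2)²) + 1 = 97*(3*4) + 1 = 97*12 + 1 = 1164 + 1 = 1165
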